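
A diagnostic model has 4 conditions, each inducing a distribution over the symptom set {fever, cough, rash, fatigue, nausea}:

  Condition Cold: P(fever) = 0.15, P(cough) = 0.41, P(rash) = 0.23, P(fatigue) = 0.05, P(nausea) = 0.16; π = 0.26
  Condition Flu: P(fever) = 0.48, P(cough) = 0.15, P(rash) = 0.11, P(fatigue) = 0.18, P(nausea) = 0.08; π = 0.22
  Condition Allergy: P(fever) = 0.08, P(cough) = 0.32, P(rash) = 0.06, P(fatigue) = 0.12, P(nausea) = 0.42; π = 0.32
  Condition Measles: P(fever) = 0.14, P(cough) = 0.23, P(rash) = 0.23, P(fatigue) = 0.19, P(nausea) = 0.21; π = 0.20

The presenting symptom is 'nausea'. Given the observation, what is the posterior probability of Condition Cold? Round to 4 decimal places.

The responsibility of component k is P(Z=k) f_k(x) divided by Σ_j P(Z=j) f_j(x).
Component likelihoods at x = 'nausea':
  L_Cold = P(nausea | comp) = 0.16
  L_Flu = P(nausea | comp) = 0.08
  L_Allergy = P(nausea | comp) = 0.42
  L_Measles = P(nausea | comp) = 0.21
Weight by the priors:
  P(Z=Cold)·L_Cold = 0.26 × 0.16 = 0.0416
  P(Z=Flu)·L_Flu = 0.22 × 0.08 = 0.0176
  P(Z=Allergy)·L_Allergy = 0.32 × 0.42 = 0.1344
  P(Z=Measles)·L_Measles = 0.20 × 0.21 = 0.042
Denominator: 0.0416 + 0.0176 + 0.1344 + 0.042 = 0.2356
Responsibility of Condition Cold: 0.0416 / 0.2356 ≈ 0.1766

0.1766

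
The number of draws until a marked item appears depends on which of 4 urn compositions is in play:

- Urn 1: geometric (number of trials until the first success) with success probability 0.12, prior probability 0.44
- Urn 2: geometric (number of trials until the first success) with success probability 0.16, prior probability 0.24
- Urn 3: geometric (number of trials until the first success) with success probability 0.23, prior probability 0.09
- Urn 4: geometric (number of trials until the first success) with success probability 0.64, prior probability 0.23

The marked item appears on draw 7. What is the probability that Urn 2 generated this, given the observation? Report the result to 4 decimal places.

0.3163

By Bayes' theorem, P(k | x) = π_k f_k(x) / Σ_j π_j f_j(x).
Component likelihoods at x = 7:
  f_1 = 0.0557285
  f_2 = 0.0562077
  f_3 = 0.0479371
  f_4 = 0.00139314
Unnormalised posteriors:
  π_1·f_1 = 0.44 × 0.0557285 = 0.0245205
  π_2·f_2 = 0.24 × 0.0562077 = 0.0134898
  π_3·f_3 = 0.09 × 0.0479371 = 0.00431434
  π_4·f_4 = 0.23 × 0.00139314 = 0.000320422
Evidence: 0.0245205 + 0.0134898 + 0.00431434 + 0.000320422 = 0.0426451
So the posterior for Urn 2 is 0.0134898 / 0.0426451 ≈ 0.3163.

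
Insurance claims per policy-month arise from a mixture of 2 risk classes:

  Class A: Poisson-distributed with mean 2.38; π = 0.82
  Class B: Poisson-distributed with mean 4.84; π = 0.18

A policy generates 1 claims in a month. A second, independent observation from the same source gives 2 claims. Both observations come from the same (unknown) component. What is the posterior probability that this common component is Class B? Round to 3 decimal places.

Apply Bayes' rule: the posterior for each component is proportional to its prior times its likelihood at x.
Since both observations come from the same component, the likelihood for component k is f_k(x₁)·f_k(x₂).
  f_A = [0.22027] × [0.262122] = 0.0577377
  f_B = [0.0382701] × [0.0926137] = 0.00354434
Weight by the priors:
  P(Z=A)·f_A = 0.82 × 0.0577377 = 0.0473449
  P(Z=B)·f_B = 0.18 × 0.00354434 = 0.000637981
Normaliser: 0.0473449 + 0.000637981 = 0.0479829
P(Class B | x) ≈ 0.013

0.013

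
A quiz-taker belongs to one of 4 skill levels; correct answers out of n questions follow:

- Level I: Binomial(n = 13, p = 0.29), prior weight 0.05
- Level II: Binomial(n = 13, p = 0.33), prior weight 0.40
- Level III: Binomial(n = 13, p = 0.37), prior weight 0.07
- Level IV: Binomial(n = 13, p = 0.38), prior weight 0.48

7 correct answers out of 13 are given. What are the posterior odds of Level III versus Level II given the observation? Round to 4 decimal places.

0.2694

Posterior odds = (w_i f_i(x)) / (w_j f_j(x)); the normalising sum cancels.
Evaluate each component's likelihood at the observed value:
  p_I = 0.0379187
  p_II = 0.0661552
  p_III = 0.101853
  p_IV = 0.11152
Odds = (0.07/0.40) × (0.101853/0.0661552) = 0.175 × 1.5396 ≈ 0.2694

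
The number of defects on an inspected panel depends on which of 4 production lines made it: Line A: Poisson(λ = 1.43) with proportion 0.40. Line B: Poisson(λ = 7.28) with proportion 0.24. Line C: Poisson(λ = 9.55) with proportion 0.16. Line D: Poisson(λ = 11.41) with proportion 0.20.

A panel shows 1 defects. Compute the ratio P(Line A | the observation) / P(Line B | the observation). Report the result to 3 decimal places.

113.678

Only the two components matter; the odds are (π_i f_i(x)) / (π_j f_j(x)).
Component likelihoods at x = 1 defects:
  L_A = 0.342212
  L_B = 0.00501727
  L_C = 0.000679972
  L_D = 0.000126469
Odds = (0.40/0.24) × (0.342212/0.00501727) = 1.66667 × 68.2068 ≈ 113.678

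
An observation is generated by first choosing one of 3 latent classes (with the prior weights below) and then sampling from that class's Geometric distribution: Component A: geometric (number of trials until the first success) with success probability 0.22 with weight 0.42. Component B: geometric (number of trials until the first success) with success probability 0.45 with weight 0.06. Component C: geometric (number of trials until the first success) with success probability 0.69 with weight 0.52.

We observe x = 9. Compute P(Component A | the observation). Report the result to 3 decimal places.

0.980

Posterior ∝ prior × likelihood, so P(k | x) ∝ w_k f_k(x); normalise over all components.
Component likelihoods at x = 9:
  p_A = 0.22·(1−0.22)^8 = 0.22·0.137011 = 0.0301425
  p_B = 0.45·(1−0.45)^8 = 0.45·0.00837339 = 0.00376803
  p_C = 0.69·(1−0.69)^8 = 0.69·8.52891e-05 = 5.88495e-05
Prior × likelihood for each component:
  w_A·p_A = 0.42 × 0.0301425 = 0.0126599
  w_B·p_B = 0.06 × 0.00376803 = 0.000226082
  w_C·p_C = 0.52 × 5.88495e-05 = 3.06017e-05
Marginal: 0.0126599 + 0.000226082 + 3.06017e-05 = 0.0129165
Responsibility of Component A: 0.0126599 / 0.0129165 ≈ 0.980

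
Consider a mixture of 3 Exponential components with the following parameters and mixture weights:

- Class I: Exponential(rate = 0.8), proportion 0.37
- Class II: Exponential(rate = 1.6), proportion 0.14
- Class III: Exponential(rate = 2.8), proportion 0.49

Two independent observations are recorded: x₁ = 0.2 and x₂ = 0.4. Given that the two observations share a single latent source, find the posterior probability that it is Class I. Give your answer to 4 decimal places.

P(component k | x) = w_k·f_k(x) / marginal(x), where marginal(x) = Σ_j w_j·f_j(x).
Since both observations come from the same component, the likelihood for component k is f_k(x₁)·f_k(x₂).
  p_I = [0.8·e^(−0.8·0.2) = 0.8·e^(−0.1600) = 0.681715] × [0.580919] = 0.396021
  p_II = [1.6·e^(−1.6·0.2) = 1.6·e^(−0.3200) = 1.16184] × [0.843668] = 0.980206
  p_III = [2.8·e^(−2.8·0.2) = 2.8·e^(−0.5600) = 1.59939] × [0.913583] = 1.46117
Unnormalised posteriors:
  w_I·p_I = 0.37 × 0.396021 = 0.146528
  w_II·p_II = 0.14 × 0.980206 = 0.137229
  w_III·p_III = 0.49 × 1.46117 = 0.715974
Marginal: 0.146528 + 0.137229 + 0.715974 = 0.999731
P(Class I | data) = 0.146528 / 0.999731 ≈ 0.1466

0.1466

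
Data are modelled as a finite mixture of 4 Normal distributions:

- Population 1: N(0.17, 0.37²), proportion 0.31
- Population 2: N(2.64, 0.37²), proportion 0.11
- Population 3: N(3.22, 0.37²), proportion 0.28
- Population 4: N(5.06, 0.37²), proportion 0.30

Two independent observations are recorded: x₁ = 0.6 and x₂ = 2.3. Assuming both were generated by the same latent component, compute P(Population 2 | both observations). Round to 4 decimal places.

Apply Bayes' rule: the posterior for each component is proportional to its prior times its likelihood at x.
Since both observations come from the same component, the likelihood for component k is f_k(x₁)·f_k(x₂).
  p_1 = [0.548813] × [6.86112e-08] = 3.76547e-08
  p_2 = [2.702e-07] × [0.706881] = 1.91e-07
  p_3 = [1.395e-11] × [0.0489971] = 6.8351e-13
  p_4 = [3.02808e-32] × [8.9098e-13] = 2.69796e-44
Weight by the priors:
  π_1·p_1 = 0.31 × 3.76547e-08 = 1.1673e-08
  π_2·p_2 = 0.11 × 1.91e-07 = 2.101e-08
  π_3·p_3 = 0.28 × 6.8351e-13 = 1.91383e-13
  π_4·p_4 = 0.30 × 2.69796e-44 = 8.09387e-45
Marginal: 1.1673e-08 + 2.101e-08 + 1.91383e-13 + 8.09387e-45 = 3.26831e-08
So the posterior for Population 2 is 2.101e-08 / 3.26831e-08 ≈ 0.6428.

0.6428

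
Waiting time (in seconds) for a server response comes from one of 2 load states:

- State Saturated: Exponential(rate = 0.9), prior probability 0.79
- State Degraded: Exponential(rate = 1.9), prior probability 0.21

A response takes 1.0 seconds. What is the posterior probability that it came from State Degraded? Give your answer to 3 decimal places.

P(component k | x) = π_k·f_k(x) / marginal(x), where marginal(x) = Σ_j π_j·f_j(x).
Evaluate each component's likelihood at the observed value:
  p_Saturated = 0.365913
  p_Degraded = 0.28418
Unnormalised posteriors:
  π_Saturated·p_Saturated = 0.79 × 0.365913 = 0.289071
  π_Degraded·p_Degraded = 0.21 × 0.28418 = 0.0596779
Denominator: 0.289071 + 0.0596779 = 0.348749
So the posterior for State Degraded is 0.0596779 / 0.348749 ≈ 0.171.

0.171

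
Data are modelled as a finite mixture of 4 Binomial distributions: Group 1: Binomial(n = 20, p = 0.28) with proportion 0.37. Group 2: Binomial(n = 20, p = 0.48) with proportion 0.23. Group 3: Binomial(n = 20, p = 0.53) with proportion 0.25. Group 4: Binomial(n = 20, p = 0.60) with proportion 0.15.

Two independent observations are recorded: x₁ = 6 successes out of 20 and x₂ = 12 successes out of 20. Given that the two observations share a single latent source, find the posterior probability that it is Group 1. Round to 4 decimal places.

0.0653

By Bayes' theorem, P(k | x) = P(Z=k) f_k(x) / Σ_j P(Z=j) f_j(x).
Since both observations come from the same component, the likelihood for component k is f_k(x₁)·f_k(x₂).
  L_1 = [C(20,6)·0.28^6·0.72^14 = 38760·0.00048189·0.0100613 = 0.187926] × [0.00211263] = 0.000397018
  L_2 = [C(20,6)·0.48^6·0.52^14 = 38760·0.0122306·0.000105693 = 0.0501046] × [0.100737] = 0.00504739
  L_3 = [C(20,6)·0.53^6·0.47^14 = 38760·0.0221644·2.56667e-05 = 0.02205] × [0.147353] = 0.00324915
  L_4 = [C(20,6)·0.60^6·0.40^14 = 38760·0.046656·2.68435e-06 = 0.00485435] × [0.179706] = 0.000872355
Prior × likelihood for each component:
  P(Z=1)·L_1 = 0.37 × 0.000397018 = 0.000146897
  P(Z=2)·L_2 = 0.23 × 0.00504739 = 0.0011609
  P(Z=3)·L_3 = 0.25 × 0.00324915 = 0.000812287
  P(Z=4)·L_4 = 0.15 × 0.000872355 = 0.000130853
Marginal: 0.000146897 + 0.0011609 + 0.000812287 + 0.000130853 = 0.00225094
P(Group 1 | data) = 0.000146897 / 0.00225094 ≈ 0.0653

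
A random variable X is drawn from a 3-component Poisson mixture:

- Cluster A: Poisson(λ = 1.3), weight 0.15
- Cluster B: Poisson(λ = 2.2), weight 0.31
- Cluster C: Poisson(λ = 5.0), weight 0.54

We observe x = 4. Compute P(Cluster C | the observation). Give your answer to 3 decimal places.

0.712

The responsibility of component k is π_k f_k(x) divided by Σ_j π_j f_j(x).
Poisson probabilities:
  L_A = e^(−1.3)·1.3^4/4! = 0.0324324
  L_B = e^(−2.2)·2.2^4/4! = 0.108151
  L_C = e^(−5.0)·5.0^4/4! = 0.175467
Unnormalised posteriors:
  π_A·L_A = 0.15 × 0.0324324 = 0.00486486
  π_B·L_B = 0.31 × 0.108151 = 0.0335269
  π_C·L_C = 0.54 × 0.175467 = 0.0947524
Denominator: 0.00486486 + 0.0335269 + 0.0947524 = 0.133144
P(Cluster C | the observation) = 0.0947524 / 0.133144 ≈ 0.712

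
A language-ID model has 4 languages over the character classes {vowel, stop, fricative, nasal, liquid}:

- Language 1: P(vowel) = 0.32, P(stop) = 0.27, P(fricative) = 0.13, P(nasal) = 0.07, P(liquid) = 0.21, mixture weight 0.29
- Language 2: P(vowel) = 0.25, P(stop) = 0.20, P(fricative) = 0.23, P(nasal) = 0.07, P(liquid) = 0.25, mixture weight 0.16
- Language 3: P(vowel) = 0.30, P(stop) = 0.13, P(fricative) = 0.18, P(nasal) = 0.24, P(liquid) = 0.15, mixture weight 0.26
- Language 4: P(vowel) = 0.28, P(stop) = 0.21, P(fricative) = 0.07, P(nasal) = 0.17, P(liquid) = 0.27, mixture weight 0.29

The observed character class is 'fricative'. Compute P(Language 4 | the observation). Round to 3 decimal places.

0.143

The responsibility of component k is w_k f_k(x) divided by Σ_j w_j f_j(x).
Component likelihoods at x = 'fricative':
  f_1 = 0.13
  f_2 = 0.23
  f_3 = 0.18
  f_4 = 0.07
Weight by the priors:
  w_1·f_1 = 0.29 × 0.13 = 0.0377
  w_2·f_2 = 0.16 × 0.23 = 0.0368
  w_3·f_3 = 0.26 × 0.18 = 0.0468
  w_4·f_4 = 0.29 × 0.07 = 0.0203
Marginal: 0.0377 + 0.0368 + 0.0468 + 0.0203 = 0.1416
P(Language 4 | x) ≈ 0.143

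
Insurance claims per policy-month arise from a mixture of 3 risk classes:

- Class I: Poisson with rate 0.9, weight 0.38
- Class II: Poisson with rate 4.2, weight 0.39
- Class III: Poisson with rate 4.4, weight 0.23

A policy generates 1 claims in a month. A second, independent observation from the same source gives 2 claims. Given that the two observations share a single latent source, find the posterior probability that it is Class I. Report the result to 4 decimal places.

By Bayes' theorem, P(k | x) = w_k f_k(x) / Σ_j w_j f_j(x).
Since both observations come from the same component, the likelihood for component k is f_k(x₁)·f_k(x₂).
  p_I = [e^(−0.9)·0.9^1/1! = 0.365913] × [0.164661] = 0.0602514
  p_II = [e^(−4.2)·4.2^1/1! = 0.0629814] × [0.132261] = 0.00832999
  p_III = [e^(−4.4)·4.4^1/1! = 0.0540203] × [0.118845] = 0.00642002
Weight by the priors:
  w_I·p_I = 0.38 × 0.0602514 = 0.0228955
  w_II·p_II = 0.39 × 0.00832999 = 0.00324869
  w_III·p_III = 0.23 × 0.00642002 = 0.00147661
Normaliser: 0.0228955 + 0.00324869 + 0.00147661 = 0.0276208
P(Class I | x₁, x₂) = 0.0228955 / 0.0276208 ≈ 0.8289

0.8289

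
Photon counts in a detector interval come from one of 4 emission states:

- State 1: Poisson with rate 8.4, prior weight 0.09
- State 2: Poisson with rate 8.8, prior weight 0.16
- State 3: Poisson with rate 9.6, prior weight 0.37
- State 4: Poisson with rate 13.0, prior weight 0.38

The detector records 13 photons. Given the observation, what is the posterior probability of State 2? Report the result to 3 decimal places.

By Bayes' theorem, P(k | x) = P(Z=k) f_k(x) / Σ_j P(Z=j) f_j(x).
Component likelihoods at x = 13 photons:
  p_1 = e^(−8.4)·8.4^13/13! = 0.0374349
  p_2 = e^(−8.8)·8.8^13/13! = 0.0459413
  p_3 = e^(−9.6)·9.6^13/13! = 0.0639762
  p_4 = e^(−13.0)·13.0^13/13! = 0.10994
Multiply by the mixture weights:
  P(Z=1)·p_1 = 0.09 × 0.0374349 = 0.00336914
  P(Z=2)·p_2 = 0.16 × 0.0459413 = 0.0073506
  P(Z=3)·p_3 = 0.37 × 0.0639762 = 0.0236712
  P(Z=4)·p_4 = 0.38 × 0.10994 = 0.0417771
Evidence: 0.00336914 + 0.0073506 + 0.0236712 + 0.0417771 = 0.0761681
P(State 2 | x) = 0.0073506 / 0.0761681 ≈ 0.097

0.097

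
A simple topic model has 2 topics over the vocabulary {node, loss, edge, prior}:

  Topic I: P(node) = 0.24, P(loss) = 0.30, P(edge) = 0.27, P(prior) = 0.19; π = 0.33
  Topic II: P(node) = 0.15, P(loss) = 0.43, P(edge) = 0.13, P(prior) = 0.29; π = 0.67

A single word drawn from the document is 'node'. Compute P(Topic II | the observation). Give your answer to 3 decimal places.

By Bayes' theorem, P(k | x) = π_k f_k(x) / Σ_j π_j f_j(x).
Categorical probabilities:
  L_I = 0.24
  L_II = 0.15
Prior × likelihood for each component:
  π_I·L_I = 0.33 × 0.24 = 0.0792
  π_II·L_II = 0.67 × 0.15 = 0.1005
Normaliser: 0.0792 + 0.1005 = 0.1797
Responsibility of Topic II: 0.1005 / 0.1797 ≈ 0.559

0.559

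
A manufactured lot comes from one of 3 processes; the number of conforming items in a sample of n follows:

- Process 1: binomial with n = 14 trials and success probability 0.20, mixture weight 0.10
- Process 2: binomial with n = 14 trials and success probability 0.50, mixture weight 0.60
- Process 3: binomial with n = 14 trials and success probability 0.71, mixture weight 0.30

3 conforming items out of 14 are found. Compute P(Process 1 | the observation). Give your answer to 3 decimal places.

By Bayes' theorem, P(k | x) = π_k f_k(x) / Σ_j π_j f_j(x).
Binomial probabilities:
  f_1 = C(14,3)·0.20^3·0.80^11 = 364·0.008·0.0858993 = 0.250139
  f_2 = C(14,3)·0.50^3·0.50^11 = 364·0.125·0.000488281 = 0.0222168
  f_3 = C(14,3)·0.71^3·0.29^11 = 364·0.357911·1.22005e-06 = 0.000158948
Prior × likelihood for each component:
  π_1·f_1 = 0.10 × 0.250139 = 0.0250139
  π_2·f_2 = 0.60 × 0.0222168 = 0.0133301
  π_3·f_3 = 0.30 × 0.000158948 = 4.76843e-05
Sum: 0.0250139 + 0.0133301 + 4.76843e-05 = 0.0383917
P(Process 1 | the observation) ≈ 0.652

0.652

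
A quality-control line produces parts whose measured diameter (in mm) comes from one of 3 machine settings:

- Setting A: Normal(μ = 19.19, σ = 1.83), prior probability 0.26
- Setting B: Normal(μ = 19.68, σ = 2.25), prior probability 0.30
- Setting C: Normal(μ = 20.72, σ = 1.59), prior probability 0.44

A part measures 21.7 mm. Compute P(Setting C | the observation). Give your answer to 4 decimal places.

0.6129

The responsibility of component k is P(Z=k) f_k(x) divided by Σ_j P(Z=j) f_j(x).
Component likelihoods at x = 21.7 mm:
  p_A = (1/(1.83·√(2π)))·exp(−(21.7−19.19)²/(2·1.83²)) = 0.218001·exp(-0.94062) = 0.0851044
  p_B = (1/(2.25·√(2π)))·exp(−(21.7−19.68)²/(2·2.25²)) = 0.177308·exp(-0.40300) = 0.118497
  p_C = (1/(1.59·√(2π)))·exp(−(21.7−20.72)²/(2·1.59²)) = 0.250907·exp(-0.18995) = 0.207501
Prior × likelihood for each component:
  P(Z=A)·p_A = 0.26 × 0.0851044 = 0.0221271
  P(Z=B)·p_B = 0.30 × 0.118497 = 0.035549
  P(Z=C)·p_C = 0.44 × 0.207501 = 0.0913006
Marginal: 0.0221271 + 0.035549 + 0.0913006 = 0.148977
So the posterior for Setting C is 0.0913006 / 0.148977 ≈ 0.6129.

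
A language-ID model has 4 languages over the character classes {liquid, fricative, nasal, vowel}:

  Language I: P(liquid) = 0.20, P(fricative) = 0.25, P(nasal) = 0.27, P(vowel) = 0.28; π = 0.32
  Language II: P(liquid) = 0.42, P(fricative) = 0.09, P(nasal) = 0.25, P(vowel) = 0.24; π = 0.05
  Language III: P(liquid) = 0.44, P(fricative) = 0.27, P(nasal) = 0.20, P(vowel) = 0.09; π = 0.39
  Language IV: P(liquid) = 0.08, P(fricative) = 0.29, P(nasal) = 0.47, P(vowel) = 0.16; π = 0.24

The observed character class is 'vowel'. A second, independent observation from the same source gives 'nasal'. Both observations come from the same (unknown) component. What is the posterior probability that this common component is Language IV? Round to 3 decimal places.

P(component k | x) = π_k·f_k(x) / marginal(x), where marginal(x) = Σ_j π_j·f_j(x).
Since both observations come from the same component, the likelihood for component k is f_k(x₁)·f_k(x₂).
  p_I = [0.28] × [0.27] = 0.0756
  p_II = [0.24] × [0.25] = 0.06
  p_III = [0.09] × [0.2] = 0.018
  p_IV = [0.16] × [0.47] = 0.0752
Weight by the priors:
  π_I·p_I = 0.32 × 0.0756 = 0.024192
  π_II·p_II = 0.05 × 0.06 = 0.003
  π_III·p_III = 0.39 × 0.018 = 0.00702
  π_IV·p_IV = 0.24 × 0.0752 = 0.018048
Normaliser: 0.024192 + 0.003 + 0.00702 + 0.018048 = 0.05226
So the posterior for Language IV is 0.018048 / 0.05226 ≈ 0.345.

0.345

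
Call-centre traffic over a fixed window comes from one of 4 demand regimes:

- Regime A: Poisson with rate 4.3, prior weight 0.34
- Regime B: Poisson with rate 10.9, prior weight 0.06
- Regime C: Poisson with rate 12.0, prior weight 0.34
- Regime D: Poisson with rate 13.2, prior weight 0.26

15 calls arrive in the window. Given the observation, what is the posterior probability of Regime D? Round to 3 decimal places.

The responsibility of component k is π_k f_k(x) divided by Σ_j π_j f_j(x).
Poisson probabilities:
  p_A = e^(−4.3)·4.3^15/15! = 3.29656e-05
  p_B = e^(−10.9)·10.9^15/15! = 0.0514148
  p_C = e^(−12.0)·12.0^15/15! = 0.0723911
  p_D = e^(−13.2)·13.2^15/15! = 0.0910798
Multiply by the mixture weights:
  π_A·p_A = 0.34 × 3.29656e-05 = 1.12083e-05
  π_B·p_B = 0.06 × 0.0514148 = 0.00308489
  π_C·p_C = 0.34 × 0.0723911 = 0.024613
  π_D·p_D = 0.26 × 0.0910798 = 0.0236808
Sum: 1.12083e-05 + 0.00308489 + 0.024613 + 0.0236808 = 0.0513898
Responsibility of Regime D: 0.0236808 / 0.0513898 ≈ 0.461

0.461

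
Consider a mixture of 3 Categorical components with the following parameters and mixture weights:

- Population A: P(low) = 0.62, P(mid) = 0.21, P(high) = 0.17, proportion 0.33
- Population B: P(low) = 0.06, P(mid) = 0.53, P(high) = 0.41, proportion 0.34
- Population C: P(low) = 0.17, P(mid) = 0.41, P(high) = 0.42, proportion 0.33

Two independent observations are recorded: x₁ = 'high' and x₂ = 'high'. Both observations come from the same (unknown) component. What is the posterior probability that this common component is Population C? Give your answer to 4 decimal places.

0.4661

Posterior ∝ prior × likelihood, so P(k | x) ∝ π_k f_k(x); normalise over all components.
Since both observations come from the same component, the likelihood for component k is f_k(x₁)·f_k(x₂).
  f_A = [P(high | comp) = 0.17] × [0.17] = 0.0289
  f_B = [P(high | comp) = 0.41] × [0.41] = 0.1681
  f_C = [P(high | comp) = 0.42] × [0.42] = 0.1764
Prior × likelihood for each component:
  π_A·f_A = 0.33 × 0.0289 = 0.009537
  π_B·f_B = 0.34 × 0.1681 = 0.057154
  π_C·f_C = 0.33 × 0.1764 = 0.058212
Evidence: 0.009537 + 0.057154 + 0.058212 = 0.124903
So the posterior for Population C is 0.058212 / 0.124903 ≈ 0.4661.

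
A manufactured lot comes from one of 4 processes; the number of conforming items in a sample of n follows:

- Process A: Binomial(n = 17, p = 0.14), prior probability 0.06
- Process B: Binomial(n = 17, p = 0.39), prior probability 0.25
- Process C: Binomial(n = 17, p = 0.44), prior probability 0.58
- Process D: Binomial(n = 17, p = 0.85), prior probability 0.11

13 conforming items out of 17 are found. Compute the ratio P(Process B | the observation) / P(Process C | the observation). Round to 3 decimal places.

The posterior odds equal the prior odds times the likelihood ratio: (w_i/w_j)·(f_i(x)/f_j(x)).
Binomial probabilities:
  f_A = 1.03332e-08
  f_B = 0.00159124
  f_C = 0.00542268
  f_D = 0.145676
0.00039781 / 0.00314515 ≈ 0.126

0.126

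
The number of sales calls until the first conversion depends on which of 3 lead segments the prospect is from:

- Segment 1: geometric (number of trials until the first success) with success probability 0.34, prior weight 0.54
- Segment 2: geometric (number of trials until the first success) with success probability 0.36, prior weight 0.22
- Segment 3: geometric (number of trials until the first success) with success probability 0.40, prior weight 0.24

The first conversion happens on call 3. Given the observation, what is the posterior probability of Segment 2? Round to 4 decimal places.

The responsibility of component k is P(Z=k) f_k(x) divided by Σ_j P(Z=j) f_j(x).
Geometric probabilities:
  f_1 = 0.148104
  f_2 = 0.147456
  f_3 = 0.144
Unnormalised posteriors:
  P(Z=1)·f_1 = 0.54 × 0.148104 = 0.0799762
  P(Z=2)·f_2 = 0.22 × 0.147456 = 0.0324403
  P(Z=3)·f_3 = 0.24 × 0.144 = 0.03456
Sum: 0.0799762 + 0.0324403 + 0.03456 = 0.146976
P(Segment 2 | 3) = 0.0324403 / 0.146976 ≈ 0.2207

0.2207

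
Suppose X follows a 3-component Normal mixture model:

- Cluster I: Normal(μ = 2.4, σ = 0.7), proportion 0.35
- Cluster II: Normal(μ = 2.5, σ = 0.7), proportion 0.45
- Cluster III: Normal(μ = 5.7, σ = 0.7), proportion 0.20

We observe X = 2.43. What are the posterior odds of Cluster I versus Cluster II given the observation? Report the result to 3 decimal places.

Since P(k|x) ∝ w_k f_k(x), the posterior odds are w_i f_i(x) / (w_j f_j(x)).
Component likelihoods at x = 2.43:
  L_I = 0.569394
  L_II = 0.567075
  L_III = 1.04033e-05
Odds = (0.35/0.45) × (0.569394/0.567075) = 0.777778 × 1.00409 ≈ 0.781

0.781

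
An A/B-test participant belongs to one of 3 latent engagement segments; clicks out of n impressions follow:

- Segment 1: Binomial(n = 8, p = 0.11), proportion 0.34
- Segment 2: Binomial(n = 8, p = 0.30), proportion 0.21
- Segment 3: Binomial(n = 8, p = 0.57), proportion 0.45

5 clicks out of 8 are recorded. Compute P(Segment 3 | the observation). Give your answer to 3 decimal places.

Posterior ∝ prior × likelihood, so P(k | x) ∝ π_k f_k(x); normalise over all components.
Component likelihoods at x = 5 clicks out of 8:
  p_1 = C(8,5)·0.11^5·0.89^3 = 56·1.61051e-05·0.704969 = 0.000635801
  p_2 = C(8,5)·0.30^5·0.70^3 = 56·0.00243·0.343 = 0.0466754
  p_3 = C(8,5)·0.57^5·0.43^3 = 56·0.0601692·0.079507 = 0.267897
Multiply by the mixture weights:
  π_1·p_1 = 0.34 × 0.000635801 = 0.000216172
  π_2·p_2 = 0.21 × 0.0466754 = 0.00980184
  π_3·p_3 = 0.45 × 0.267897 = 0.120554
Marginal: 0.000216172 + 0.00980184 + 0.120554 = 0.130572
P(Segment 3 | x) = 0.120554 / 0.130572 ≈ 0.923

0.923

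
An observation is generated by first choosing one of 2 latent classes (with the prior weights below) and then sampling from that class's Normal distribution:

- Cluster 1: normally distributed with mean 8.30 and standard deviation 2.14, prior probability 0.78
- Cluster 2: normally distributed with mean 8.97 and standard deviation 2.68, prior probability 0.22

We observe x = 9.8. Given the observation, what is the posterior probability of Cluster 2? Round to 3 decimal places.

P(component k | x) = P(Z=k)·f_k(x) / marginal(x), where marginal(x) = Σ_j P(Z=j)·f_j(x).
Evaluate each component's likelihood at the observed value:
  L_1 = (1/(2.14·√(2π)))·exp(−(9.8−8.30)²/(2·2.14²)) = 0.186422·exp(-0.24565) = 0.145818
  L_2 = (1/(2.68·√(2π)))·exp(−(9.8−8.97)²/(2·2.68²)) = 0.148859·exp(-0.04796) = 0.141889
Multiply by the mixture weights:
  P(Z=1)·L_1 = 0.78 × 0.145818 = 0.113738
  P(Z=2)·L_2 = 0.22 × 0.141889 = 0.0312155
Normaliser: 0.113738 + 0.0312155 = 0.144953
P(Cluster 2 | data) ≈ 0.215

0.215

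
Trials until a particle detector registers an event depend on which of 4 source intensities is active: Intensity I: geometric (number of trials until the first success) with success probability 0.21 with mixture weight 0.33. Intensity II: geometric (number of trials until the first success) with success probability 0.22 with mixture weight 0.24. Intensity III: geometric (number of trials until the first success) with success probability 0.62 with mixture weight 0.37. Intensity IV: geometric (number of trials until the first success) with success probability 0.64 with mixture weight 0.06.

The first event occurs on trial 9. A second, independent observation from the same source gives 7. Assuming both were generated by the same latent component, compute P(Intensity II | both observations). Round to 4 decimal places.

P(component k | x) = w_k·f_k(x) / marginal(x), where marginal(x) = Σ_j w_j·f_j(x).
Since both observations come from the same component, the likelihood for component k is f_k(x₁)·f_k(x₂).
  f_I = [0.0318593] × [0.0510484] = 0.00162636
  f_II = [0.0301425] × [0.0495439] = 0.00149338
  f_III = [0.000269563] × [0.00186678] = 5.03215e-07
  f_IV = [0.000180551] × [0.00139314] = 2.51533e-07
Weight by the priors:
  w_I·f_I = 0.33 × 0.00162636 = 0.0005367
  w_II·f_II = 0.24 × 0.00149338 = 0.000358411
  w_III·f_III = 0.37 × 5.03215e-07 = 1.8619e-07
  w_IV·f_IV = 0.06 × 2.51533e-07 = 1.5092e-08
Marginal: 0.0005367 + 0.000358411 + 1.8619e-07 + 1.5092e-08 = 0.000895312
So the posterior for Intensity II is 0.000358411 / 0.000895312 ≈ 0.4003.

0.4003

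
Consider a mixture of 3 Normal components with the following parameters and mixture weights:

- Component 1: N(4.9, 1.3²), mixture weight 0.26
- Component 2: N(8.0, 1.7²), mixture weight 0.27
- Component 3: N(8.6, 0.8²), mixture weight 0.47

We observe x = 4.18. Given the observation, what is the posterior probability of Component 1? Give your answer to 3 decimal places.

0.931

P(component k | x) = P(Z=k)·f_k(x) / marginal(x), where marginal(x) = Σ_j P(Z=j)·f_j(x).
Evaluate each component's likelihood at the observed value:
  p_1 = (1/(1.3·√(2π)))·exp(−(4.18−4.9)²/(2·1.3²)) = 0.306879·exp(-0.15337) = 0.263244
  p_2 = (1/(1.7·√(2π)))·exp(−(4.18−8.0)²/(2·1.7²)) = 0.234672·exp(-2.52464) = 0.0187943
  p_3 = (1/(0.8·√(2π)))·exp(−(4.18−8.6)²/(2·0.8²)) = 0.498678·exp(-15.26281) = 1.17291e-07
Weight by the priors:
  P(Z=1)·p_1 = 0.26 × 0.263244 = 0.0684433
  P(Z=2)·p_2 = 0.27 × 0.0187943 = 0.00507445
  P(Z=3)·p_3 = 0.47 × 1.17291e-07 = 5.51268e-08
Evidence: 0.0684433 + 0.00507445 + 5.51268e-08 = 0.0735178
Responsibility of Component 1: 0.0684433 / 0.0735178 ≈ 0.931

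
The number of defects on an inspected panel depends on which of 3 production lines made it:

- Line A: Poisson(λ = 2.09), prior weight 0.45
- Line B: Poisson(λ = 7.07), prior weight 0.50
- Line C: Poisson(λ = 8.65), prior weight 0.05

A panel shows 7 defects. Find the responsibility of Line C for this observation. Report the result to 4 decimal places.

Apply Bayes' rule: the posterior for each component is proportional to its prior times its likelihood at x.
Component likelihoods at x = 7 defects:
  p_A = 0.00427482
  p_B = 0.148951
  p_C = 0.125903
Weight by the priors:
  π_A·p_A = 0.45 × 0.00427482 = 0.00192367
  π_B·p_B = 0.50 × 0.148951 = 0.0744755
  π_C·p_C = 0.05 × 0.125903 = 0.00629513
Sum: 0.00192367 + 0.0744755 + 0.00629513 = 0.0826943
P(Line C | data) ≈ 0.0761

0.0761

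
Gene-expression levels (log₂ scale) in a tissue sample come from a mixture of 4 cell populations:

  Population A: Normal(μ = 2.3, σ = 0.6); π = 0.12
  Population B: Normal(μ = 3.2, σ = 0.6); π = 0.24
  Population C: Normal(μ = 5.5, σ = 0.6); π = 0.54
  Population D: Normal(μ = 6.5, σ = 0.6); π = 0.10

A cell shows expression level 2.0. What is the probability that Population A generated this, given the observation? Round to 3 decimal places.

The responsibility of component k is π_k f_k(x) divided by Σ_j π_j f_j(x).
Evaluate each component's likelihood at the observed value:
  p_A = (1/(0.6·√(2π)))·exp(−(2.0−2.3)²/(2·0.6²)) = 0.664904·exp(-0.12500) = 0.586776
  p_B = (1/(0.6·√(2π)))·exp(−(2.0−3.2)²/(2·0.6²)) = 0.664904·exp(-2.00000) = 0.0899849
  p_C = (1/(0.6·√(2π)))·exp(−(2.0−5.5)²/(2·0.6²)) = 0.664904·exp(-17.01389) = 2.71469e-08
  p_D = (1/(0.6·√(2π)))·exp(−(2.0−6.5)²/(2·0.6²)) = 0.664904·exp(-28.12500) = 4.0572e-13
Unnormalised posteriors:
  π_A·p_A = 0.12 × 0.586776 = 0.0704131
  π_B·p_B = 0.24 × 0.0899849 = 0.0215964
  π_C·p_C = 0.54 × 2.71469e-08 = 1.46593e-08
  π_D·p_D = 0.10 × 4.0572e-13 = 4.0572e-14
Sum: 0.0704131 + 0.0215964 + 1.46593e-08 + 4.0572e-14 = 0.0920095
P(Population A | data) = 0.0704131 / 0.0920095 ≈ 0.765

0.765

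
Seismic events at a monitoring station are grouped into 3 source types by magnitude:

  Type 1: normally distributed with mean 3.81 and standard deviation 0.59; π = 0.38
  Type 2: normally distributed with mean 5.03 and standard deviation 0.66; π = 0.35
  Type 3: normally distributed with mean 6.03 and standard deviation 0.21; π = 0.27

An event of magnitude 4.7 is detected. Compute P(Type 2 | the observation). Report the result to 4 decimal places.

0.6939

Apply Bayes' rule: the posterior for each component is proportional to its prior times its likelihood at x.
Component likelihoods at x = 4.7:
  L_1 = (1/(0.59·√(2π)))·exp(−(4.7−3.81)²/(2·0.59²)) = 0.676173·exp(-1.13775) = 0.216741
  L_2 = (1/(0.66·√(2π)))·exp(−(4.7−5.03)²/(2·0.66²)) = 0.604458·exp(-0.12500) = 0.533432
  L_3 = (1/(0.21·√(2π)))·exp(−(4.7−6.03)²/(2·0.21²)) = 1.899725·exp(-20.05556) = 3.70402e-09
Weight by the priors:
  π_1·L_1 = 0.38 × 0.216741 = 0.0823615
  π_2·L_2 = 0.35 × 0.533432 = 0.186701
  π_3·L_3 = 0.27 × 3.70402e-09 = 1.00009e-09
Evidence: 0.0823615 + 0.186701 + 1.00009e-09 = 0.269063
Responsibility of Type 2: 0.186701 / 0.269063 ≈ 0.6939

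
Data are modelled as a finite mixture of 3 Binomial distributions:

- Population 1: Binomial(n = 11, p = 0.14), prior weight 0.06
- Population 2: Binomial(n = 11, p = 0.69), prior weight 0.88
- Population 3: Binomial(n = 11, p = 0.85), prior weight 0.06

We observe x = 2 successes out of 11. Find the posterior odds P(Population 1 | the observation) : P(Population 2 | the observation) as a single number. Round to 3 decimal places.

27.319

Posterior odds = (w_i f_i(x)) / (w_j f_j(x)); the normalising sum cancels.
Evaluate each component's likelihood at the observed value:
  L_1 = C(11,2)·0.14^2·0.86^9 = 55·0.0196·0.257327 = 0.277399
  L_2 = C(11,2)·0.69^2·0.31^9 = 55·0.4761·2.64396e-05 = 0.000692335
  L_3 = C(11,2)·0.85^2·0.15^9 = 55·0.7225·3.84434e-08 = 1.52764e-06
Posterior odds = (w_1·L_1) / (w_2·L_2) = (0.06·0.277399) / (0.88·0.000692335) = 0.0166439 / 0.000609255 ≈ 27.319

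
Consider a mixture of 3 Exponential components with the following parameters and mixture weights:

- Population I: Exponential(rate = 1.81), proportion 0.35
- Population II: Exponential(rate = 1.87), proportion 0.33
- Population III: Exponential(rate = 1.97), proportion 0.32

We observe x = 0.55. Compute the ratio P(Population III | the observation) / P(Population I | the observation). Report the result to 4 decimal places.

Since P(k|x) ∝ P(Z=k) f_k(x), the posterior odds are P(Z=i) f_i(x) / (P(Z=j) f_j(x)).
Evaluate each component's likelihood at the observed value:
  p_I = 1.81·e^(−1.81·0.55) = 1.81·e^(−0.9955) = 0.668865
  p_II = 1.87·e^(−1.87·0.55) = 1.87·e^(−1.0285) = 0.668605
  p_III = 1.97·e^(−1.97·0.55) = 1.97·e^(−1.0835) = 0.666666
Posterior odds = (P(Z=III)·p_III) / (P(Z=I)·p_I) = (0.32·0.666666) / (0.35·0.668865) = 0.213333 / 0.234103 ≈ 0.9113

0.9113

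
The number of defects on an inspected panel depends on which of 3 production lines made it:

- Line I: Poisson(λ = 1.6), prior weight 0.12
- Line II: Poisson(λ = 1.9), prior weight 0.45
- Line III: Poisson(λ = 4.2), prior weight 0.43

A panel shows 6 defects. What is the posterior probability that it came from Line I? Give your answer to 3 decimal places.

0.010

Apply Bayes' rule: the posterior for each component is proportional to its prior times its likelihood at x.
Evaluate each component's likelihood at the observed value:
  f_I = e^(−1.6)·1.6^6/6! = 0.00470453
  f_II = e^(−1.9)·1.9^6/6! = 0.00977304
  f_III = e^(−4.2)·4.2^6/6! = 0.114321
Unnormalised posteriors:
  w_I·f_I = 0.12 × 0.00470453 = 0.000564544
  w_II·f_II = 0.45 × 0.00977304 = 0.00439787
  w_III·f_III = 0.43 × 0.114321 = 0.0491581
Sum: 0.000564544 + 0.00439787 + 0.0491581 = 0.0541205
So the posterior for Line I is 0.000564544 / 0.0541205 ≈ 0.010.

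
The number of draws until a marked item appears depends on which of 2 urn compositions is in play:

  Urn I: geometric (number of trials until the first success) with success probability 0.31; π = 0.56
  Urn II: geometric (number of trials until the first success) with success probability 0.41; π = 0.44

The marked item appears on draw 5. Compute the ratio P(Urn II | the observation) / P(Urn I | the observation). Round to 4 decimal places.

0.5555

Only the two components matter; the odds are (π_i f_i(x)) / (π_j f_j(x)).
Component likelihoods at x = 5:
  L_I = 0.0702681
  L_II = 0.0496812
Odds = (0.44/0.56) × (0.0496812/0.0702681) = 0.785714 × 0.707023 ≈ 0.5555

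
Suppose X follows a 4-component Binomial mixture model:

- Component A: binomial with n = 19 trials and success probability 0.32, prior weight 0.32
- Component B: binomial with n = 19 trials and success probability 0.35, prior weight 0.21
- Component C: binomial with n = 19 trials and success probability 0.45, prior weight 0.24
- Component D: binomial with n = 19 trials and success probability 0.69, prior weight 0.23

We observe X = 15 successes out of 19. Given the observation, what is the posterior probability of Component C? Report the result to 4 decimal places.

0.0167

The responsibility of component k is w_k f_k(x) divided by Σ_j w_j f_j(x).
Binomial probabilities:
  f_A = C(19,15)·0.32^15·0.68^4 = 3876·3.77789e-08·0.213814 = 3.1309e-05
  f_B = C(19,15)·0.35^15·0.65^4 = 3876·1.44884e-07·0.178506 = 0.000100244
  f_C = C(19,15)·0.45^15·0.55^4 = 3876·6.2833e-06·0.0915063 = 0.00222855
  f_D = C(19,15)·0.69^15·0.31^4 = 3876·0.00382592·0.00923521 = 0.136952
Prior × likelihood for each component:
  w_A·f_A = 0.32 × 3.1309e-05 = 1.00189e-05
  w_B·f_B = 0.21 × 0.000100244 = 2.10512e-05
  w_C·f_C = 0.24 × 0.00222855 = 0.000534852
  w_D·f_D = 0.23 × 0.136952 = 0.0314989
Normaliser: 1.00189e-05 + 2.10512e-05 + 0.000534852 + 0.0314989 = 0.0320648
So the posterior for Component C is 0.000534852 / 0.0320648 ≈ 0.0167.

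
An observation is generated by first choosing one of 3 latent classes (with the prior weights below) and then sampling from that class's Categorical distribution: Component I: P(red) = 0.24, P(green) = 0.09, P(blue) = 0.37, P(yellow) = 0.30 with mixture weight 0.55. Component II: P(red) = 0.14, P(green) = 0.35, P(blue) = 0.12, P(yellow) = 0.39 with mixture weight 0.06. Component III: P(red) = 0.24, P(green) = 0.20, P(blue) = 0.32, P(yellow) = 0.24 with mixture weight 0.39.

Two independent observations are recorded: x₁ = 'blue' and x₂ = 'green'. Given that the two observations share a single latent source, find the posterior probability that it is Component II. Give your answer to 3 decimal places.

Apply Bayes' rule: the posterior for each component is proportional to its prior times its likelihood at x.
Since both observations come from the same component, the likelihood for component k is f_k(x₁)·f_k(x₂).
  f_I = [0.37] × [0.09] = 0.0333
  f_II = [0.12] × [0.35] = 0.042
  f_III = [0.32] × [0.2] = 0.064
Multiply by the mixture weights:
  P(Z=I)·f_I = 0.55 × 0.0333 = 0.018315
  P(Z=II)·f_II = 0.06 × 0.042 = 0.00252
  P(Z=III)·f_III = 0.39 × 0.064 = 0.02496
Normaliser: 0.018315 + 0.00252 + 0.02496 = 0.045795
P(Component II | data) = 0.00252 / 0.045795 ≈ 0.055

0.055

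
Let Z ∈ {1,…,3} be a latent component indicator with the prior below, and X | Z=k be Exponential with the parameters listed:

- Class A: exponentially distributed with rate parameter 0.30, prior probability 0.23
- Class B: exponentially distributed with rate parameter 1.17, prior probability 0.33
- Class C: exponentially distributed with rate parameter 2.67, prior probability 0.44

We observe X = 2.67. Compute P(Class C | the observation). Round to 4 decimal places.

0.0193

By Bayes' theorem, P(k | x) = w_k f_k(x) / Σ_j w_j f_j(x).
Exponential densities:
  f_A = 0.134664
  f_B = 0.0514628
  f_C = 0.00214027
Unnormalised posteriors:
  w_A·f_A = 0.23 × 0.134664 = 0.0309727
  w_B·f_B = 0.33 × 0.0514628 = 0.0169827
  w_C·f_C = 0.44 × 0.00214027 = 0.00094172
Marginal: 0.0309727 + 0.0169827 + 0.00094172 = 0.0488972
Responsibility of Class C: 0.00094172 / 0.0488972 ≈ 0.0193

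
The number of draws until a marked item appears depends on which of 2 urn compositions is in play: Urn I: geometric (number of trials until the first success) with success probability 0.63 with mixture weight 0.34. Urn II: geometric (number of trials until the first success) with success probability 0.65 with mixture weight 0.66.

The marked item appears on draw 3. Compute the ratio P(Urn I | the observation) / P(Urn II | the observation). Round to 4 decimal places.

0.5580

Only the two components matter; the odds are (π_i f_i(x)) / (π_j f_j(x)).
Evaluate each component's likelihood at the observed value:
  L_I = 0.63·(1−0.63)^2 = 0.63·0.1369 = 0.086247
  L_II = 0.65·(1−0.65)^2 = 0.65·0.1225 = 0.079625
Odds = (0.34/0.66) × (0.086247/0.079625) = 0.515152 × 1.08316 ≈ 0.5580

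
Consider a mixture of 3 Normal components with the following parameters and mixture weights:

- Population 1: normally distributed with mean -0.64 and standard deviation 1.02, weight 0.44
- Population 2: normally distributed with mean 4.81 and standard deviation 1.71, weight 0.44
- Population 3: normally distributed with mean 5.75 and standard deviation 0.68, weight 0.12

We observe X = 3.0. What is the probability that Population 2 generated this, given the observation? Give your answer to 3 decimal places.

0.995

P(component k | x) = π_k·f_k(x) / marginal(x), where marginal(x) = Σ_j π_j·f_j(x).
Evaluate each component's likelihood at the observed value:
  p_1 = (1/(1.02·√(2π)))·exp(−(3.0−-0.64)²/(2·1.02²)) = 0.391120·exp(-6.36755) = 0.000671302
  p_2 = (1/(1.71·√(2π)))·exp(−(3.0−4.81)²/(2·1.71²)) = 0.233300·exp(-0.56019) = 0.133238
  p_3 = (1/(0.68·√(2π)))·exp(−(3.0−5.75)²/(2·0.68²)) = 0.586680·exp(-8.17744) = 0.00016481
Prior × likelihood for each component:
  π_1·p_1 = 0.44 × 0.000671302 = 0.000295373
  π_2·p_2 = 0.44 × 0.133238 = 0.0586245
  π_3·p_3 = 0.12 × 0.00016481 = 1.97771e-05
Marginal: 0.000295373 + 0.0586245 + 1.97771e-05 = 0.0589397
Responsibility of Population 2: 0.0586245 / 0.0589397 ≈ 0.995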